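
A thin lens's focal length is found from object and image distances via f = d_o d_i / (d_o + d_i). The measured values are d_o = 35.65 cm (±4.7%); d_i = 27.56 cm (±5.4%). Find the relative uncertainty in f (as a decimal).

0.0367

∂f/∂d_o = (d_i/(d_o+d_i))² = 0.190;  ∂f/∂d_i = (d_o/(d_o+d_i))² = 0.318
δf = √((∂f/∂d_o · δd_o)² + (∂f/∂d_i · δd_i)²) = √(0.101 + 0.224) = 0.571 cm
f = 15.54 cm, so δf/f = 0.571/15.54 = 0.0367.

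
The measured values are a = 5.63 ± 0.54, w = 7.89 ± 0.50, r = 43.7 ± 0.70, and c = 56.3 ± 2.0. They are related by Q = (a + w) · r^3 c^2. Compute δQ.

Let u = a + w = 13.5. δu = √(δa² + δw²) = √(0.292 + 0.250) = 0.736, so δu/u = 0.0544.
Q is then a monomial in u, r, c:
δQ/Q = √((δu/u)² + (3·δr/r)² + (2·δc/c)²) = √(0.00296 + 0.00231 + 0.00505) = 0.102
Q = 3.58e+09, so δQ = 0.102 × 3.58e+09 = 3.63e+08.

3.63e+08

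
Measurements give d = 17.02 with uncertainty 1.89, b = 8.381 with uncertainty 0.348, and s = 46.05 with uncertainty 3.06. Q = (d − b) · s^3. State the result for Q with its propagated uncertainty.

Let u = d − b = 8.639. δu = √(δd² + δb²) = √(3.57 + 0.121) = 1.92, so δu/u = 0.222.
Q is then a monomial in u, s:
δQ/Q = √((δu/u)² + (3·δs/s)²) = √(0.0495 + 0.0397) = 0.299
Q = 843600, so δQ = 0.299 × 843600 = 2.52e+05.

(8.436 ± 2.52) × 10^5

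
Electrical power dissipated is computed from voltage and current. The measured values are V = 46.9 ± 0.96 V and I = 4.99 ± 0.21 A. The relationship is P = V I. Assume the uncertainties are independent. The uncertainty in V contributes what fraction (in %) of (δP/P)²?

19.1%

(δP/P)² = (1·δV/V)² + (1·δI/I)²
  V term: (1×0.0205)² = 0.000419
  I term: (1×0.0421)² = 0.00177
Total = 0.00219. Share from V = 0.000419/0.00219 = 0.191.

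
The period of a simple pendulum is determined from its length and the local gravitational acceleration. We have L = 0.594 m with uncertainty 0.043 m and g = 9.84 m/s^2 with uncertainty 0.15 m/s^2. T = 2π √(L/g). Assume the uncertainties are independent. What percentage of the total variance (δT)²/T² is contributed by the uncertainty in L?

(δT/T)² = (½·δL/L)² + (−½·δg/g)²
  L term: (0.5×0.0724)² = 0.00131
  g term: (-0.5×0.0152)² = 5.81e-05
Total = 0.00137. Share from L = 0.00131/0.00137 = 0.958.

95.8%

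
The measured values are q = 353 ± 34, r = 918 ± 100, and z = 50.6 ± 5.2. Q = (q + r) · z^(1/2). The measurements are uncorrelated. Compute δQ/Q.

0.0977

Let u = q + r = 1270. δu = √(δq² + δr²) = √(1160 + 10000) = 106, so δu/u = 0.0831.
Q is then a monomial in u, z:
δQ/Q = √((δu/u)² + (½·δz/z)²) = √(0.00691 + 0.00264) = 0.0977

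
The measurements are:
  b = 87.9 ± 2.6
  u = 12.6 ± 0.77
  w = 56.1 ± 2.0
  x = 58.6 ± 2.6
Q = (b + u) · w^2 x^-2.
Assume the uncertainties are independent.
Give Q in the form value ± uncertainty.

Let h = b + u = 100. δh = √(δb² + δu²) = √(6.76 + 0.593) = 2.71, so δh/h = 0.0270.
Q is then a monomial in h, w, x:
δQ/Q = √((δh/h)² + (2·δw/w)² + (-2·δx/x)²) = √(0.000728 + 0.00508 + 0.00787) = 0.117
Q = 92.1, so δQ = 0.117 × 92.1 = 10.8.

92.1 ± 10.8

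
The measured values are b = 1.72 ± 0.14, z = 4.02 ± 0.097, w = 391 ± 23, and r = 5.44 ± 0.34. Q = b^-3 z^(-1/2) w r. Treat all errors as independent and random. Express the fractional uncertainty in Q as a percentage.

Relative error in a monomial: (δQ/Q)² = Σ (nᵢ · δxᵢ/xᵢ)².
  (-3·δb/b)² = (-3×0.0814)² = 0.0596;  (−½·δz/z)² = (-0.5×0.0241)² = 0.000146;  (1·δw/w)² = (1×0.0588)² = 0.00346;  (1·δr/r)² = (1×0.0625)² = 0.00391
δQ/Q = √(0.0671) = 0.259

25.9%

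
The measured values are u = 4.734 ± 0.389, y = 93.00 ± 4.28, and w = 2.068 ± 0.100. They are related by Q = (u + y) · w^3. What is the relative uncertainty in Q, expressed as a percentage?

Let h = u + y = 97.73. δh = √(δu² + δy²) = √(0.151 + 18.3) = 4.30, so δh/h = 0.0440.
Q is then a monomial in h, w:
δQ/Q = √((δh/h)² + (3·δw/w)²) = √(0.00193 + 0.0210) = 0.152

15.2%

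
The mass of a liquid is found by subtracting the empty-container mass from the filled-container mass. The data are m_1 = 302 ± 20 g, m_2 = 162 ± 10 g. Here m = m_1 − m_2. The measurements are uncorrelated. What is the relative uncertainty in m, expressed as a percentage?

16.0%

m is a linear combination, so absolute uncertainties add in quadrature:
  (δm_1)² = 400;  (δm_2)² = 100
δm = √(500) = 22.4 g
m = 140 g, so δm/m = 22.4/140 = 0.160.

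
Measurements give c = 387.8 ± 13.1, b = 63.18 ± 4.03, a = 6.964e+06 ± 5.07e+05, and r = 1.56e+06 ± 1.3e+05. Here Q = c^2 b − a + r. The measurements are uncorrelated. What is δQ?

Let p = c^2·b = 9.502e+06. δp/p = √((2·δc/c)² + (1·δb/b)²) = √(0.00456 + 0.00407) = 0.0929, so δp = 8.83e+05.
Q = p − a + r: δQ = √(δp² + δa² + δr²) = √(7.79e+11 + 2.57e+11 + 1.69e+10) = 1.03e+06

1.03e+06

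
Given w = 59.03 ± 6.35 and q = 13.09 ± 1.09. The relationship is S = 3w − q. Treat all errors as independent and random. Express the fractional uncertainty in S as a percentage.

11.6%

Each term contributes (cᵢ δxᵢ)² to (δS)²:
  (3·δw)² = 363;  (δq)² = 1.19
δS = √(364) = 19.1
S = 164.0, so δS/S = 19.1/164.0 = 0.116.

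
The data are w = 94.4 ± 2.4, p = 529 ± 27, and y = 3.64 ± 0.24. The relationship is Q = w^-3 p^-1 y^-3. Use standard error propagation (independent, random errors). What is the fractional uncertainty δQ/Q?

0.218

Each factor contributes (exponent × relative error)² to (δQ/Q)²:
  (-3·δw/w)² = (-3×0.0254)² = 0.00582;  (-1·δp/p)² = (-1×0.0510)² = 0.00261;  (-3·δy/y)² = (-3×0.0659)² = 0.0391
δQ/Q = √(0.0475) = 0.218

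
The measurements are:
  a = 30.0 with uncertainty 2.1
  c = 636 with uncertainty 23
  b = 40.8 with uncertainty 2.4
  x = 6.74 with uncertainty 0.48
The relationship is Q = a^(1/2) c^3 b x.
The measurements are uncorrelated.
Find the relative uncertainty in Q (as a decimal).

Since Q is a product/quotient, work with relative uncertainties:
  (½·δa/a)² = (0.5×0.0700)² = 0.00123;  (3·δc/c)² = (3×0.0362)² = 0.0118;  (1·δb/b)² = (1×0.0588)² = 0.00346;  (1·δx/x)² = (1×0.0712)² = 0.00507
δQ/Q = √(0.0215) = 0.147

0.147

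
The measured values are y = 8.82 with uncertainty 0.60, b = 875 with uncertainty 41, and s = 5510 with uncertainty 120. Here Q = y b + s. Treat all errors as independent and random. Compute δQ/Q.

0.0490

Let p = y·b = 7720. δp/p = √((1·δy/y)² + (1·δb/b)²) = √(0.00463 + 0.00220) = 0.0826, so δp = 637.
Q = p + s: δQ = √(δp² + δs²) = √(4.06e+05 + 14400) = 649
Q = 13200, so δQ/Q = 649/13200 = 0.0490.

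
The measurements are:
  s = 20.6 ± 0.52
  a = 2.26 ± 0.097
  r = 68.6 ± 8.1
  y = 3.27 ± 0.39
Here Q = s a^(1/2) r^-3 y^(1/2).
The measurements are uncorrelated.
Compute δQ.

6.26e-05

For a monomial Q ∝ s, a^(1/2), r^-3, y^(1/2), fractional errors add in quadrature:
  (1·δs/s)² = (1×0.0252)² = 0.000637;  (½·δa/a)² = (0.5×0.0429)² = 0.000461;  (-3·δr/r)² = (-3×0.118)² = 0.125;  (½·δy/y)² = (0.5×0.119)² = 0.00356
δQ/Q = √(0.130) = 0.361
Q = 0.000173, so δQ = 0.361 × 0.000173 = 6.26e-05.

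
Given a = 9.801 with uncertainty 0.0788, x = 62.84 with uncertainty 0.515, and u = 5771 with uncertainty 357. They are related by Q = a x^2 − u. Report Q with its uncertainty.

Let p = a·x^2 = 38700. δp/p = √((1·δa/a)² + (2·δx/x)²) = √(6.46e-05 + 0.000269) = 0.0183, so δp = 707.
Q = p − u: δQ = √(δp² + δu²) = √(4.99e+05 + 1.27e+05) = 792
Q = 32930.

32930 ± 792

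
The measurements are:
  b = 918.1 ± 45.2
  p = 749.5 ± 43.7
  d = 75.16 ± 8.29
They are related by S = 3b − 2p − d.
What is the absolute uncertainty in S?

162

Absolute uncertainties add in quadrature for a linear combination:
  (3·δb)² = 18400;  (2·δp)² = 7640;  (δd)² = 68.7
δS = √(26100) = 162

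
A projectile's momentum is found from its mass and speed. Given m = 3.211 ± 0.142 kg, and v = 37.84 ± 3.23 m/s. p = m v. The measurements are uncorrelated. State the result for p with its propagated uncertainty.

p is a product of powers, so relative uncertainties combine in quadrature:
  (1·δm/m)² = (1×0.0442)² = 0.00196;  (1·δv/v)² = (1×0.0854)² = 0.00729
δp/p = √(0.00924) = 0.0961
p = 121.5 kg·m/s, so δp = 0.0961 × 121.5 = 11.7 kg·m/s.

121.5 ± 11.7 kg·m/s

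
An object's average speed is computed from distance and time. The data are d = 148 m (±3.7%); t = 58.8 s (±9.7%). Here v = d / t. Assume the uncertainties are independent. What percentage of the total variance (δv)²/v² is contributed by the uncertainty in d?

12.7%

(δv/v)² = (1·δd/d)² + (-1·δt/t)²
  d term: (1×0.0370)² = 0.00137
  t term: (-1×0.0970)² = 0.00941
Total = 0.0108. Share from d = 0.00137/0.0108 = 0.127.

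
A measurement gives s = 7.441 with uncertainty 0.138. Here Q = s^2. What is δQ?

2.05

Since Q is a product/quotient, work with relative uncertainties:
  (2·δs/s)² = (2×0.0185)² = 0.00138
δQ/Q = √(0.00138) = 0.0371
Q = 55.37, so δQ = 0.0371 × 55.37 = 2.05.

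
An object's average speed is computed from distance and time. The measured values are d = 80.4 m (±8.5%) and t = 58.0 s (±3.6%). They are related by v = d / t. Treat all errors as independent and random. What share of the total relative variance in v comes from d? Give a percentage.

(δv/v)² = (1·δd/d)² + (-1·δt/t)²
  d term: (1×0.0850)² = 0.00723
  t term: (-1×0.0360)² = 0.00130
Total = 0.00852. Share from d = 0.00723/0.00852 = 0.848.

84.8%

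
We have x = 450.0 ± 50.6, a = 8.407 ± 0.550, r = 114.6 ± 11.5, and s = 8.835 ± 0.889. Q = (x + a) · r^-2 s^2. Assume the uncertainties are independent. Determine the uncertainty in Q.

0.831

Let u = x + a = 458.4. δu = √(δx² + δa²) = √(2560 + 0.303) = 50.6, so δu/u = 0.110.
Q is then a monomial in u, r, s:
δQ/Q = √((δu/u)² + (-2·δr/r)² + (2·δs/s)²) = √(0.0122 + 0.0403 + 0.0405) = 0.305
Q = 2.725, so δQ = 0.305 × 2.725 = 0.831.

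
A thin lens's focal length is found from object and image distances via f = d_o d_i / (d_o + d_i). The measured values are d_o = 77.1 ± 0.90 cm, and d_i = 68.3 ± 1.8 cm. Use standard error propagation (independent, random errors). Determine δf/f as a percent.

1.50%

∂f/∂d_o = (d_i/(d_o+d_i))² = 0.221;  ∂f/∂d_i = (d_o/(d_o+d_i))² = 0.281
δf = √((∂f/∂d_o · δd_o)² + (∂f/∂d_i · δd_i)²) = √(0.0394 + 0.256) = 0.544 cm
f = 36.2 cm, so δf/f = 0.544/36.2 = 0.0150.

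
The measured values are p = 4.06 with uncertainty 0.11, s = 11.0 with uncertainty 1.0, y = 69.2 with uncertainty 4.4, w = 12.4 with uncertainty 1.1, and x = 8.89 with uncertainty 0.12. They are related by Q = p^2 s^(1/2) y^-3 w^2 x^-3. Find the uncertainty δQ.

Relative error in a monomial: (δQ/Q)² = Σ (nᵢ · δxᵢ/xᵢ)².
  (2·δp/p)² = (2×0.0271)² = 0.00294;  (½·δs/s)² = (0.5×0.0909)² = 0.00207;  (-3·δy/y)² = (-3×0.0636)² = 0.0364;  (2·δw/w)² = (2×0.0887)² = 0.0315;  (-3·δx/x)² = (-3×0.0135)² = 0.00164
δQ/Q = √(0.0745) = 0.273
Q = 3.61e-05, so δQ = 0.273 × 3.61e-05 = 9.86e-06.

9.86e-06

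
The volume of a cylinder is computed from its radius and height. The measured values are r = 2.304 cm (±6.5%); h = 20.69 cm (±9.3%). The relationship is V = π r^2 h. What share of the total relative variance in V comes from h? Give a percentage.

33.9%

(δV/V)² = (2·δr/r)² + (1·δh/h)²
  r term: (2×0.0650)² = 0.0169
  h term: (1×0.0930)² = 0.00865
Total = 0.0255. Share from h = 0.00865/0.0255 = 0.339.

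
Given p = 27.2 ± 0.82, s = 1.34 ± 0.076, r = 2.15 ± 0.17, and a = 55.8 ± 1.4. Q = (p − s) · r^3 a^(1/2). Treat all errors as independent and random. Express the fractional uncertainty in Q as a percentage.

24.0%

Let u = p − s = 25.9. δu = √(δp² + δs²) = √(0.672 + 0.00578) = 0.824, so δu/u = 0.0318.
Q is then a monomial in u, r, a:
δQ/Q = √((δu/u)² + (3·δr/r)² + (½·δa/a)²) = √(0.00101 + 0.0563 + 0.000157) = 0.240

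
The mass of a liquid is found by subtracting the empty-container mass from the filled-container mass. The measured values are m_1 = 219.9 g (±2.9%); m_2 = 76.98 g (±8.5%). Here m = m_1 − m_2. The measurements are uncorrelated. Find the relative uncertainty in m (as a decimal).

0.0639

For a sum/difference, combine absolute errors in quadrature:
  (δm_1)² = 40.7;  (δm_2)² = 42.8
δm = √(83.5) = 9.14 g
m = 142.9 g, so δm/m = 9.14/142.9 = 0.0639.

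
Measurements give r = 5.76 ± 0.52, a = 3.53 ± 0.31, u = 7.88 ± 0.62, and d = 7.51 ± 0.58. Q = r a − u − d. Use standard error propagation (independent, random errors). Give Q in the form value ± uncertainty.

4.94 ± 2.70

Let p = r·a = 20.3. δp/p = √((1·δr/r)² + (1·δa/a)²) = √(0.00815 + 0.00771) = 0.126, so δp = 2.56.
Q = p − u − d: δQ = √(δp² + δu² + δd²) = √(6.56 + 0.384 + 0.336) = 2.70
Q = 4.94.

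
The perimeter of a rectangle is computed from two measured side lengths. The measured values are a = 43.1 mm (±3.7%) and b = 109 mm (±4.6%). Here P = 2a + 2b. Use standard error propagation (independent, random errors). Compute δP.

Each term contributes (cᵢ δxᵢ)² to (δP)²:
  (2·δa)² = 10.2;  (2·δb)² = 101
δP = √(111) = 10.5 mm

10.5 mm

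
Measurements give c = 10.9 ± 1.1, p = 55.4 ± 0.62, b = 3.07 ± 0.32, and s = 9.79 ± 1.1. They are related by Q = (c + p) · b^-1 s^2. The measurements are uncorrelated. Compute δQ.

Let u = c + p = 66.3. δu = √(δc² + δp²) = √(1.21 + 0.384) = 1.26, so δu/u = 0.0190.
Q is then a monomial in u, b, s:
δQ/Q = √((δu/u)² + (-1·δb/b)² + (2·δs/s)²) = √(0.000363 + 0.0109 + 0.0505) = 0.248
Q = 2070, so δQ = 0.248 × 2070 = 514.

514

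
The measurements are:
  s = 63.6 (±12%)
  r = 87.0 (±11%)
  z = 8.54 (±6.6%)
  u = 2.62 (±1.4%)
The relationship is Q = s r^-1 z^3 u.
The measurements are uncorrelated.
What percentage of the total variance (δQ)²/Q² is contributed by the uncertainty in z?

(δQ/Q)² = (1·δs/s)² + (-1·δr/r)² + (3·δz/z)² + (1·δu/u)²
  s term: (1×0.120)² = 0.0144
  r term: (-1×0.110)² = 0.0121
  z term: (3×0.0660)² = 0.0392
  u term: (1×0.0140)² = 0.000196
Total = 0.0659. Share from z = 0.0392/0.0659 = 0.595.

59.5%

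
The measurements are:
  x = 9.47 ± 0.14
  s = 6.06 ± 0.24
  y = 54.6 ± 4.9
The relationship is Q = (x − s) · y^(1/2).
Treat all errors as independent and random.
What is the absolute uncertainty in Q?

2.34

Let u = x − s = 3.41. δu = √(δx² + δs²) = √(0.0196 + 0.0576) = 0.278, so δu/u = 0.0815.
Q is then a monomial in u, y:
δQ/Q = √((δu/u)² + (½·δy/y)²) = √(0.00664 + 0.00201) = 0.0930
Q = 25.2, so δQ = 0.0930 × 25.2 = 2.34.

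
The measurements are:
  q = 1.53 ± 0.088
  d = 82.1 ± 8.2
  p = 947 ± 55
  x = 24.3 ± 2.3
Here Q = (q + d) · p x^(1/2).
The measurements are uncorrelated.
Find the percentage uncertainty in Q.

Let u = q + d = 83.6. δu = √(δq² + δd²) = √(0.00774 + 67.2) = 8.20, so δu/u = 0.0981.
Q is then a monomial in u, p, x:
δQ/Q = √((δu/u)² + (1·δp/p)² + (½·δx/x)²) = √(0.00962 + 0.00337 + 0.00224) = 0.123

12.3%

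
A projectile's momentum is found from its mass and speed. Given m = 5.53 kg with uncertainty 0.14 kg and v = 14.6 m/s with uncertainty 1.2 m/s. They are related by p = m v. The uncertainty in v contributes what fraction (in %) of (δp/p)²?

91.3%

(δp/p)² = (1·δm/m)² + (1·δv/v)²
  m term: (1×0.0253)² = 0.000641
  v term: (1×0.0822)² = 0.00676
Total = 0.00740. Share from v = 0.00676/0.00740 = 0.913.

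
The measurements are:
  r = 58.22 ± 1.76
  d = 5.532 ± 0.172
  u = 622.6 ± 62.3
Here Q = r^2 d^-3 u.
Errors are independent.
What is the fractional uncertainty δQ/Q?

Q is a product of powers, so relative uncertainties combine in quadrature:
  (2·δr/r)² = (2×0.0302)² = 0.00366;  (-3·δd/d)² = (-3×0.0311)² = 0.00870;  (1·δu/u)² = (1×0.100)² = 0.0100
δQ/Q = √(0.0224) = 0.150

0.150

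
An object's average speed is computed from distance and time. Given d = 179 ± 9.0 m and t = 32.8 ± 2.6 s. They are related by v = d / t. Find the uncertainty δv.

0.512 m/s

For a monomial v ∝ d, t^-1, fractional errors add in quadrature:
  (1·δd/d)² = (1×0.0503)² = 0.00253;  (-1·δt/t)² = (-1×0.0793)² = 0.00628
δv/v = √(0.00881) = 0.0939
v = 5.46 m/s, so δv = 0.0939 × 5.46 = 0.512 m/s.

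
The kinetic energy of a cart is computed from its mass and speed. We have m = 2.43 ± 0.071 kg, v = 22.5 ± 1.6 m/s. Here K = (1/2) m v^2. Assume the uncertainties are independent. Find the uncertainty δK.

Each factor contributes (exponent × relative error)² to (δK/K)²:
  (1·δm/m)² = (1×0.0292)² = 0.000854;  (2·δv/v)² = (2×0.0711)² = 0.0202
δK/K = √(0.0211) = 0.145
K = 615 J, so δK = 0.145 × 615 = 89.3 J.

89.3 J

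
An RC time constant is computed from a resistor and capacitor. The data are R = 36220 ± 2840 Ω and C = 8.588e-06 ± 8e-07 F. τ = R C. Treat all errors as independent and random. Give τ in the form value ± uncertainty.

For a monomial τ ∝ R, C, fractional errors add in quadrature:
  (1·δR/R)² = (1×0.0784)² = 0.00615;  (1·δC/C)² = (1×0.0932)² = 0.00868
δτ/τ = √(0.0148) = 0.122
τ = 0.3111 s, so δτ = 0.122 × 0.3111 = 0.0379 s.

0.3111 ± 0.0379 s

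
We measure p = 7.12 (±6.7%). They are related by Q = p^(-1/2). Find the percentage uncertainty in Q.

3.35%

Q ∝ p^(-1/2), so δQ/Q = |−½| · δp/p = 0.5 × 0.0670 = 0.0335.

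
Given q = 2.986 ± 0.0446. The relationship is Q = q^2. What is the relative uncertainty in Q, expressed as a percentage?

Q ∝ q^2, so δQ/Q = |2| · δq/q = 2 × 0.0149 = 0.0299.

2.99%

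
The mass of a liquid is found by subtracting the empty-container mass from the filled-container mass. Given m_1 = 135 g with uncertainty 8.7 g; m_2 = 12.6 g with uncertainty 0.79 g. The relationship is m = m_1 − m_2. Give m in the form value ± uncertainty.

122 ± 8.74 g

Absolute uncertainties add in quadrature for a linear combination:
  (δm_1)² = 75.7;  (δm_2)² = 0.624
δm = √(76.3) = 8.74 g
m = 122 g.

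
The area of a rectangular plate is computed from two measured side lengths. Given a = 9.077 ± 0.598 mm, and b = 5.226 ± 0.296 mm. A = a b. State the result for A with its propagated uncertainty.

47.44 ± 4.12 mm^2

Relative error in a monomial: (δA/A)² = Σ (nᵢ · δxᵢ/xᵢ)².
  (1·δa/a)² = (1×0.0659)² = 0.00434;  (1·δb/b)² = (1×0.0566)² = 0.00321
δA/A = √(0.00755) = 0.0869
A = 47.44 mm^2, so δA = 0.0869 × 47.44 = 4.12 mm^2.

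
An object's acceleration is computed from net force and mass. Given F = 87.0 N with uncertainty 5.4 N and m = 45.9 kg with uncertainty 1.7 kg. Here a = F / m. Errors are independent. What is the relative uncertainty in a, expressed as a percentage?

7.23%

Since a is a product/quotient, work with relative uncertainties:
  (1·δF/F)² = (1×0.0621)² = 0.00385;  (-1·δm/m)² = (-1×0.0370)² = 0.00137
δa/a = √(0.00522) = 0.0723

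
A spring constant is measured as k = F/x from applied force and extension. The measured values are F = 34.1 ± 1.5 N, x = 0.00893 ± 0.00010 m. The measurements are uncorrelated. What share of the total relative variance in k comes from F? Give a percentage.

93.9%

(δk/k)² = (1·δF/F)² + (-1·δx/x)²
  F term: (1×0.0440)² = 0.00193
  x term: (-1×0.0112)² = 0.000125
Total = 0.00206. Share from F = 0.00193/0.00206 = 0.939.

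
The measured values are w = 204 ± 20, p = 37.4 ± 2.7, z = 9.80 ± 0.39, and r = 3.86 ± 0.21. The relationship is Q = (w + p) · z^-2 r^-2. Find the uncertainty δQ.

0.0268

Let u = w + p = 241. δu = √(δw² + δp²) = √(400 + 7.29) = 20.2, so δu/u = 0.0836.
Q is then a monomial in u, z, r:
δQ/Q = √((δu/u)² + (-2·δz/z)² + (-2·δr/r)²) = √(0.00699 + 0.00633 + 0.0118) = 0.159
Q = 0.169, so δQ = 0.159 × 0.169 = 0.0268.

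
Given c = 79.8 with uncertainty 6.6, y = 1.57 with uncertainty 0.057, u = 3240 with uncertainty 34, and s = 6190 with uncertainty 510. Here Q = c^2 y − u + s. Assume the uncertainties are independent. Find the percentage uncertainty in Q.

Let p = c^2·y = 10000. δp/p = √((2·δc/c)² + (1·δy/y)²) = √(0.0274 + 0.00132) = 0.169, so δp = 1690.
Q = p − u + s: δQ = √(δp² + δu² + δs²) = √(2.87e+06 + 1160 + 2.6e+05) = 1770
Q = 12900, so δQ/Q = 1770/12900 = 0.137.

13.7%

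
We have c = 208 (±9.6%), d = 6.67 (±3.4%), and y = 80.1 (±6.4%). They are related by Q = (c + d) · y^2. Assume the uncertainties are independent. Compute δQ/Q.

Let u = c + d = 215. δu = √(δc² + δd²) = √(399 + 0.0514) = 20.0, so δu/u = 0.0930.
Q is then a monomial in u, y:
δQ/Q = √((δu/u)² + (2·δy/y)²) = √(0.00865 + 0.0164) = 0.158

0.158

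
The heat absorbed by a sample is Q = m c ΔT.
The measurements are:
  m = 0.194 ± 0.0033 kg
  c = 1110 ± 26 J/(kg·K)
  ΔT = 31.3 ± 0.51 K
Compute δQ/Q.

0.0332

Relative error in a monomial: (δQ/Q)² = Σ (nᵢ · δxᵢ/xᵢ)².
  (1·δm/m)² = (1×0.0170)² = 0.000289;  (1·δc/c)² = (1×0.0234)² = 0.000549;  (1·δΔT/ΔT)² = (1×0.0163)² = 0.000265
δQ/Q = √(0.00110) = 0.0332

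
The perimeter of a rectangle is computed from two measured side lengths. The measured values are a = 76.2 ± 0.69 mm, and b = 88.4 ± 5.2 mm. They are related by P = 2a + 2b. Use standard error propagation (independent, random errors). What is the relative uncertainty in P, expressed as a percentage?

For a sum/difference, combine absolute errors in quadrature:
  (2·δa)² = 1.90;  (2·δb)² = 108
δP = √(110) = 10.5 mm
P = 329 mm, so δP/P = 10.5/329 = 0.0319.

3.19%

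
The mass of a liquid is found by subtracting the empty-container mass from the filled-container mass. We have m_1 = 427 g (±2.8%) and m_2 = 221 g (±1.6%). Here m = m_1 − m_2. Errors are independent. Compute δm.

12.5 g

Each term contributes (cᵢ δxᵢ)² to (δm)²:
  (δm_1)² = 143;  (δm_2)² = 12.5
δm = √(155) = 12.5 g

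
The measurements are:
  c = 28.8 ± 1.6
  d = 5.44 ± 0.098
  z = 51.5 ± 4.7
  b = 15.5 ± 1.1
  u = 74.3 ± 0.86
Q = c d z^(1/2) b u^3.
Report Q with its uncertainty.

Since Q is a product/quotient, work with relative uncertainties:
  (1·δc/c)² = (1×0.0556)² = 0.00309;  (1·δd/d)² = (1×0.0180)² = 0.000325;  (½·δz/z)² = (0.5×0.0913)² = 0.00208;  (1·δb/b)² = (1×0.0710)² = 0.00504;  (3·δu/u)² = (3×0.0116)² = 0.00121
δQ/Q = √(0.0117) = 0.108
Q = 7.15e+09, so δQ = 0.108 × 7.15e+09 = 7.74e+08.

(7.15 ± 0.774) × 10^9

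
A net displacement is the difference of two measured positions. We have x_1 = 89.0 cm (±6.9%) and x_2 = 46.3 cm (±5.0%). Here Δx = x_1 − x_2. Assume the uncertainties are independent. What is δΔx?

6.56 cm

Absolute uncertainties add in quadrature for a linear combination:
  (δx_1)² = 37.7;  (δx_2)² = 5.36
δΔx = √(43.1) = 6.56 cm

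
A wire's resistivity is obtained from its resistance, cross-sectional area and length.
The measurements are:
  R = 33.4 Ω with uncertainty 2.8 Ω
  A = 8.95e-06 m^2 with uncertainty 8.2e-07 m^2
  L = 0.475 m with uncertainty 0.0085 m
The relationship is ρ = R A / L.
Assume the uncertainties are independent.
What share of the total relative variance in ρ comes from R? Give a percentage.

44.6%

(δρ/ρ)² = (1·δR/R)² + (1·δA/A)² + (-1·δL/L)²
  R term: (1×0.0838)² = 0.00703
  A term: (1×0.0916)² = 0.00839
  L term: (-1×0.0179)² = 0.000320
Total = 0.0157. Share from R = 0.00703/0.0157 = 0.446.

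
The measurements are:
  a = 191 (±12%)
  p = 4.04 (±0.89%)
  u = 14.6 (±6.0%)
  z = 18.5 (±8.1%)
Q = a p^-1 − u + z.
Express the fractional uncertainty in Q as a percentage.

Let w = a·p^-1 = 47.3. δw/w = √((1·δa/a)² + (-1·δp/p)²) = √(0.0144 + 7.92e-05) = 0.120, so δw = 5.69.
Q = w − u + z: δQ = √(δw² + δu² + δz²) = √(32.4 + 0.767 + 2.25) = 5.95
Q = 51.2, so δQ/Q = 5.95/51.2 = 0.116.

11.6%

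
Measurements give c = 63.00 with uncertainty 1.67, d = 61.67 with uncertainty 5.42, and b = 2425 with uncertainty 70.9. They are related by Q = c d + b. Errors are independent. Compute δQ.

Let p = c·d = 3885. δp/p = √((1·δc/c)² + (1·δd/d)²) = √(0.000703 + 0.00772) = 0.0918, so δp = 357.
Q = p + b: δQ = √(δp² + δb²) = √(1.27e+05 + 5030) = 364

364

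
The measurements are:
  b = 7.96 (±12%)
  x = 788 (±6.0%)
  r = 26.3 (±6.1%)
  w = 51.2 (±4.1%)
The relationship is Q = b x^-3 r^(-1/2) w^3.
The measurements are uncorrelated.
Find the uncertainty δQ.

For a monomial Q ∝ b, x^-3, r^(-1/2), w^3, fractional errors add in quadrature:
  (1·δb/b)² = (1×0.120)² = 0.0144;  (-3·δx/x)² = (-3×0.0600)² = 0.0324;  (−½·δr/r)² = (-0.5×0.0610)² = 0.000930;  (3·δw/w)² = (3×0.0410)² = 0.0151
δQ/Q = √(0.0629) = 0.251
Q = 0.000426, so δQ = 0.251 × 0.000426 = 0.000107.

0.000107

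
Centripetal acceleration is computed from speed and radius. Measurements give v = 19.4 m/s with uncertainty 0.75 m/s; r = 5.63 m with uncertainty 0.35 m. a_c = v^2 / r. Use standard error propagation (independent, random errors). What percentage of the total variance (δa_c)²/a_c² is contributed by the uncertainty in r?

39.3%

(δa_c/a_c)² = (2·δv/v)² + (-1·δr/r)²
  v term: (2×0.0387)² = 0.00598
  r term: (-1×0.0622)² = 0.00386
Total = 0.00984. Share from r = 0.00386/0.00984 = 0.393.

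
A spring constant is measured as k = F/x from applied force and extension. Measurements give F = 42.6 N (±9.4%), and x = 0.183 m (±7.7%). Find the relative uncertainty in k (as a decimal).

0.122

Since k is a product/quotient, work with relative uncertainties:
  (1·δF/F)² = (1×0.0940)² = 0.00884;  (-1·δx/x)² = (-1×0.0770)² = 0.00593
δk/k = √(0.0148) = 0.122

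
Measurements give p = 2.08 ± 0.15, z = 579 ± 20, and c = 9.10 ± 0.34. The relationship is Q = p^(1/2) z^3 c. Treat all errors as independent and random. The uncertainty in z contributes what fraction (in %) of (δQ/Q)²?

(δQ/Q)² = (½·δp/p)² + (3·δz/z)² + (1·δc/c)²
  p term: (0.5×0.0721)² = 0.00130
  z term: (3×0.0345)² = 0.0107
  c term: (1×0.0374)² = 0.00140
Total = 0.0134. Share from z = 0.0107/0.0134 = 0.799.

79.9%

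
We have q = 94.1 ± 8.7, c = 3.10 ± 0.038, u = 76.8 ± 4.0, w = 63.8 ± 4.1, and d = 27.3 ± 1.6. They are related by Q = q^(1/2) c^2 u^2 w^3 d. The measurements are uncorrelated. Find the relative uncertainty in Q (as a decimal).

0.233

Q is a product of powers, so relative uncertainties combine in quadrature:
  (½·δq/q)² = (0.5×0.0925)² = 0.00214;  (2·δc/c)² = (2×0.0123)² = 0.000601;  (2·δu/u)² = (2×0.0521)² = 0.0109;  (3·δw/w)² = (3×0.0643)² = 0.0372;  (1·δd/d)² = (1×0.0586)² = 0.00343
δQ/Q = √(0.0542) = 0.233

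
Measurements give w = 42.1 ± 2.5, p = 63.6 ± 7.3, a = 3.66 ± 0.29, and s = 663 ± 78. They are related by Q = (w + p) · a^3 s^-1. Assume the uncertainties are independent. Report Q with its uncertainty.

7.82 ± 2.15

Let u = w + p = 106. δu = √(δw² + δp²) = √(6.25 + 53.3) = 7.72, so δu/u = 0.0730.
Q is then a monomial in u, a, s:
δQ/Q = √((δu/u)² + (3·δa/a)² + (-1·δs/s)²) = √(0.00533 + 0.0565 + 0.0138) = 0.275
Q = 7.82, so δQ = 0.275 × 7.82 = 2.15.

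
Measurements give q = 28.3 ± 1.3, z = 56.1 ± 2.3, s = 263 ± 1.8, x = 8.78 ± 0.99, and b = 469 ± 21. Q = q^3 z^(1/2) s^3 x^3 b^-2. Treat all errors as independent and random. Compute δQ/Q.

Each factor contributes (exponent × relative error)² to (δQ/Q)²:
  (3·δq/q)² = (3×0.0459)² = 0.0190;  (½·δz/z)² = (0.5×0.0410)² = 0.000420;  (3·δs/s)² = (3×0.00684)² = 0.000422;  (3·δx/x)² = (3×0.113)² = 0.114;  (-2·δb/b)² = (-2×0.0448)² = 0.00802
δQ/Q = √(0.142) = 0.377

0.377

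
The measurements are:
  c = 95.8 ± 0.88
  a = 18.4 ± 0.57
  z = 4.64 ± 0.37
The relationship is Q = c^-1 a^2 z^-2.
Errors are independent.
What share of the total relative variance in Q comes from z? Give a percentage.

(δQ/Q)² = (-1·δc/c)² + (2·δa/a)² + (-2·δz/z)²
  c term: (-1×0.00919)² = 8.44e-05
  a term: (2×0.0310)² = 0.00384
  z term: (-2×0.0797)² = 0.0254
Total = 0.0294. Share from z = 0.0254/0.0294 = 0.866.

86.6%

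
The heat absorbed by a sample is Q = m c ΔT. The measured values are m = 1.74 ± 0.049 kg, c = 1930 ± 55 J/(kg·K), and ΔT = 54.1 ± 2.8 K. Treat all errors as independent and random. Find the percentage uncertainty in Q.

For a monomial Q ∝ m, c, ΔT, fractional errors add in quadrature:
  (1·δm/m)² = (1×0.0282)² = 0.000793;  (1·δc/c)² = (1×0.0285)² = 0.000812;  (1·δΔT/ΔT)² = (1×0.0518)² = 0.00268
δQ/Q = √(0.00428) = 0.0655

6.55%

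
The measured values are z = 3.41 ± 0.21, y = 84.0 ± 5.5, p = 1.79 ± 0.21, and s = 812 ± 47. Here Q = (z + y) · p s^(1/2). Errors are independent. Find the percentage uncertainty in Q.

Let u = z + y = 87.4. δu = √(δz² + δy²) = √(0.0441 + 30.2) = 5.50, so δu/u = 0.0630.
Q is then a monomial in u, p, s:
δQ/Q = √((δu/u)² + (1·δp/p)² + (½·δs/s)²) = √(0.00396 + 0.0138 + 0.000838) = 0.136

13.6%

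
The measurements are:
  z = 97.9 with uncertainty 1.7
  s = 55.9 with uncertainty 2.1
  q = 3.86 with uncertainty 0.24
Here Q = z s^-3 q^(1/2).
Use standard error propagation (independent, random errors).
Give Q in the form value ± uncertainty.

0.00110 ± 0.000130

Relative error in a monomial: (δQ/Q)² = Σ (nᵢ · δxᵢ/xᵢ)².
  (1·δz/z)² = (1×0.0174)² = 0.000302;  (-3·δs/s)² = (-3×0.0376)² = 0.0127;  (½·δq/q)² = (0.5×0.0622)² = 0.000966
δQ/Q = √(0.0140) = 0.118
Q = 0.00110, so δQ = 0.118 × 0.00110 = 0.000130.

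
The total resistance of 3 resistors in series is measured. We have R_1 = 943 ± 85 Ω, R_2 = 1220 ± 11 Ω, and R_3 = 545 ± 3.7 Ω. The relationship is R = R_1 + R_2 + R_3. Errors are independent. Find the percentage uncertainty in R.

3.17%

Absolute uncertainties add in quadrature for a linear combination:
  (δR_1)² = 7220;  (δR_2)² = 121;  (δR_3)² = 13.7
δR = √(7360) = 85.8 Ω
R = 2710 Ω, so δR/R = 85.8/2710 = 0.0317.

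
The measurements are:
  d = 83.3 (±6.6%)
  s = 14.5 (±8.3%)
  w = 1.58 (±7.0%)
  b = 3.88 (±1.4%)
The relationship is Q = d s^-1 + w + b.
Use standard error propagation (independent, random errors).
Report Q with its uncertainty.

Let p = d·s^-1 = 5.74. δp/p = √((1·δd/d)² + (-1·δs/s)²) = √(0.00436 + 0.00689) = 0.106, so δp = 0.609.
Q = p + w + b: δQ = √(δp² + δw² + δb²) = √(0.371 + 0.0122 + 0.00295) = 0.622
Q = 11.2.

11.2 ± 0.622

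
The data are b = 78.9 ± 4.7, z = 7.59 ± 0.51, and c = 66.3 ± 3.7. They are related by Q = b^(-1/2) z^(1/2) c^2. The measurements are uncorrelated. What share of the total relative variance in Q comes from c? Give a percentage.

86.1%

(δQ/Q)² = (−½·δb/b)² + (½·δz/z)² + (2·δc/c)²
  b term: (-0.5×0.0596)² = 0.000887
  z term: (0.5×0.0672)² = 0.00113
  c term: (2×0.0558)² = 0.0125
Total = 0.0145. Share from c = 0.0125/0.0145 = 0.861.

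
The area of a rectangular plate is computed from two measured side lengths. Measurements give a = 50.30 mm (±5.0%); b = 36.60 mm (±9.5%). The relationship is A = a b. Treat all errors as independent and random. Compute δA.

A is a product of powers, so relative uncertainties combine in quadrature:
  (1·δa/a)² = (1×0.0500)² = 0.00250;  (1·δb/b)² = (1×0.0950)² = 0.00903
δA/A = √(0.0115) = 0.107
A = 1841 mm^2, so δA = 0.107 × 1841 = 198 mm^2.

198 mm^2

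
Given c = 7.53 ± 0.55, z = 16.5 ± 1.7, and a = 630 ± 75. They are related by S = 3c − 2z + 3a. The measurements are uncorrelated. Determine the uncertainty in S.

225

Sums and differences: (δS)² = Σ (cᵢ δxᵢ)².
  (3·δc)² = 2.72;  (2·δz)² = 11.6;  (3·δa)² = 50600
δS = √(50600) = 225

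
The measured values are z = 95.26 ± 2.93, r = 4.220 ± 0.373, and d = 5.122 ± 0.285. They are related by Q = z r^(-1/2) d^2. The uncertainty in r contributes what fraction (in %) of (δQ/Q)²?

(δQ/Q)² = (1·δz/z)² + (−½·δr/r)² + (2·δd/d)²
  z term: (1×0.0308)² = 0.000946
  r term: (-0.5×0.0884)² = 0.00195
  d term: (2×0.0556)² = 0.0124
Total = 0.0153. Share from r = 0.00195/0.0153 = 0.128.

12.8%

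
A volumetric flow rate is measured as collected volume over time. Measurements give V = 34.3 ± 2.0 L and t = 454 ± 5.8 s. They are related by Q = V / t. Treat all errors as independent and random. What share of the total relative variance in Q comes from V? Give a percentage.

(δQ/Q)² = (1·δV/V)² + (-1·δt/t)²
  V term: (1×0.0583)² = 0.00340
  t term: (-1×0.0128)² = 0.000163
Total = 0.00356. Share from V = 0.00340/0.00356 = 0.954.

95.4%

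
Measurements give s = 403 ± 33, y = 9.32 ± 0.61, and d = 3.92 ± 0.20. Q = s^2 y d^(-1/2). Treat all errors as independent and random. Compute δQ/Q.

0.178

Since Q is a product/quotient, work with relative uncertainties:
  (2·δs/s)² = (2×0.0819)² = 0.0268;  (1·δy/y)² = (1×0.0655)² = 0.00428;  (−½·δd/d)² = (-0.5×0.0510)² = 0.000651
δQ/Q = √(0.0318) = 0.178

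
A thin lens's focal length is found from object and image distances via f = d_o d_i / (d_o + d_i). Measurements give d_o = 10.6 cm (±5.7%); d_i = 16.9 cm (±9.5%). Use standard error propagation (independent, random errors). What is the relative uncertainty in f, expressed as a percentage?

∂f/∂d_o = (d_i/(d_o+d_i))² = 0.378;  ∂f/∂d_i = (d_o/(d_o+d_i))² = 0.149
δf = √((∂f/∂d_o · δd_o)² + (∂f/∂d_i · δd_i)²) = √(0.0521 + 0.0569) = 0.330 cm
f = 6.51 cm, so δf/f = 0.330/6.51 = 0.0507.

5.07%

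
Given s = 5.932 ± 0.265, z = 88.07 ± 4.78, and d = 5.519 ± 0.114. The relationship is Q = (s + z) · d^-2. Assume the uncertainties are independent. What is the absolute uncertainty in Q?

Let u = s + z = 94.00. δu = √(δs² + δz²) = √(0.0702 + 22.8) = 4.79, so δu/u = 0.0509.
Q is then a monomial in u, d:
δQ/Q = √((δu/u)² + (-2·δd/d)²) = √(0.00259 + 0.00171) = 0.0656
Q = 3.086, so δQ = 0.0656 × 3.086 = 0.202.

0.202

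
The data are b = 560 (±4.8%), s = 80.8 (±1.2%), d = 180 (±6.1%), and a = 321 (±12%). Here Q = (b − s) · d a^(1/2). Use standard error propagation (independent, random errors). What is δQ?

Let u = b − s = 479. δu = √(δb² + δs²) = √(723 + 0.940) = 26.9, so δu/u = 0.0561.
Q is then a monomial in u, d, a:
δQ/Q = √((δu/u)² + (1·δd/d)² + (½·δa/a)²) = √(0.00315 + 0.00372 + 0.00360) = 0.102
Q = 1.55e+06, so δQ = 0.102 × 1.55e+06 = 1.58e+05.

1.58e+05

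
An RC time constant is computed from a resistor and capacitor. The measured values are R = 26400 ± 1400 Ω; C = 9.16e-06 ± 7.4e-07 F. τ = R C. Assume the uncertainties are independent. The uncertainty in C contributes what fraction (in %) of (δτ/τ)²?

(δτ/τ)² = (1·δR/R)² + (1·δC/C)²
  R term: (1×0.0530)² = 0.00281
  C term: (1×0.0808)² = 0.00653
Total = 0.00934. Share from C = 0.00653/0.00934 = 0.699.

69.9%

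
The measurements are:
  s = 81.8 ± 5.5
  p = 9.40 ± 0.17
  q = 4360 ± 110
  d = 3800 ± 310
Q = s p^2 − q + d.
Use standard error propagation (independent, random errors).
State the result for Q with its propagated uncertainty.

Let w = s·p^2 = 7230. δw/w = √((1·δs/s)² + (2·δp/p)²) = √(0.00452 + 0.00131) = 0.0763, so δw = 552.
Q = w − q + d: δQ = √(δw² + δq² + δd²) = √(3.05e+05 + 12100 + 96100) = 642
Q = 6670.

6670 ± 642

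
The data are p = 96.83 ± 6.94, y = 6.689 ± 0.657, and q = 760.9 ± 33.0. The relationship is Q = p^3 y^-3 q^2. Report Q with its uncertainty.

(1.756 ± 0.659) × 10^9

Relative error in a monomial: (δQ/Q)² = Σ (nᵢ · δxᵢ/xᵢ)².
  (3·δp/p)² = (3×0.0717)² = 0.0462;  (-3·δy/y)² = (-3×0.0982)² = 0.0868;  (2·δq/q)² = (2×0.0434)² = 0.00752
δQ/Q = √(0.141) = 0.375
Q = 1.756e+09, so δQ = 0.375 × 1.756e+09 = 6.59e+08.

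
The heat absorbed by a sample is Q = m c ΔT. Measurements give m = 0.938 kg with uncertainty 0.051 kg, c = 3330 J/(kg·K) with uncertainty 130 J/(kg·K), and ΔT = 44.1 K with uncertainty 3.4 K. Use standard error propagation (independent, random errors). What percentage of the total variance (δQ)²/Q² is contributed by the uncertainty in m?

(δQ/Q)² = (1·δm/m)² + (1·δc/c)² + (1·δΔT/ΔT)²
  m term: (1×0.0544)² = 0.00296
  c term: (1×0.0390)² = 0.00152
  ΔT term: (1×0.0771)² = 0.00594
Total = 0.0104. Share from m = 0.00296/0.0104 = 0.284.

28.4%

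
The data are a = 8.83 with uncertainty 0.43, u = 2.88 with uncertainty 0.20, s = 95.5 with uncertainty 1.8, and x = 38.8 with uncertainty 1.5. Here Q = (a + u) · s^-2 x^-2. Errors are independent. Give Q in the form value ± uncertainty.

Let w = a + u = 11.7. δw = √(δa² + δu²) = √(0.185 + 0.0400) = 0.474, so δw/w = 0.0405.
Q is then a monomial in w, s, x:
δQ/Q = √((δw/w)² + (-2·δs/s)² + (-2·δx/x)²) = √(0.00164 + 0.00142 + 0.00598) = 0.0951
Q = 8.53e-07, so δQ = 0.0951 × 8.53e-07 = 8.11e-08.

(8.53 ± 0.811) × 10^-7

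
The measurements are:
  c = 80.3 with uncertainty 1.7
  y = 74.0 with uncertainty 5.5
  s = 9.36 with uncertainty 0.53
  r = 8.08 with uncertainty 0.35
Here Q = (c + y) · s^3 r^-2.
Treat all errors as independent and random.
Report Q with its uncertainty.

Let u = c + y = 154. δu = √(δc² + δy²) = √(2.89 + 30.2) = 5.76, so δu/u = 0.0373.
Q is then a monomial in u, s, r:
δQ/Q = √((δu/u)² + (3·δs/s)² + (-2·δr/r)²) = √(0.00139 + 0.0289 + 0.00751) = 0.194
Q = 1940, so δQ = 0.194 × 1940 = 377.

1940 ± 377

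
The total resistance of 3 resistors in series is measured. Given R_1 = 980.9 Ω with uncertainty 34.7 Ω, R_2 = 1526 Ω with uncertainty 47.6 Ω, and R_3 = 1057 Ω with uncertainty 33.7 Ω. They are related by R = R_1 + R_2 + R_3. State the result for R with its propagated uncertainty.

3564 ± 67.9 Ω

Sums and differences: (δR)² = Σ (cᵢ δxᵢ)².
  (δR_1)² = 1200;  (δR_2)² = 2270;  (δR_3)² = 1140
δR = √(4610) = 67.9 Ω
R = 3564 Ω.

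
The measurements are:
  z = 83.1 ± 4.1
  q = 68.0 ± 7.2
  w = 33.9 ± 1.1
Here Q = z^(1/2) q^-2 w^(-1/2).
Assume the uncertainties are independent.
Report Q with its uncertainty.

(3.39 ± 0.724) × 10^-4

For a monomial Q ∝ z^(1/2), q^-2, w^(-1/2), fractional errors add in quadrature:
  (½·δz/z)² = (0.5×0.0493)² = 0.000609;  (-2·δq/q)² = (-2×0.106)² = 0.0448;  (−½·δw/w)² = (-0.5×0.0324)² = 0.000263
δQ/Q = √(0.0457) = 0.214
Q = 0.000339, so δQ = 0.214 × 0.000339 = 7.24e-05.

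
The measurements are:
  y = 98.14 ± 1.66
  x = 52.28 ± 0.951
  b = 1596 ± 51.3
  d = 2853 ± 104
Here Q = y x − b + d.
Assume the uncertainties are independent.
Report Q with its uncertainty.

6388 ± 172

Let p = y·x = 5131. δp/p = √((1·δy/y)² + (1·δx/x)²) = √(0.000286 + 0.000331) = 0.0248, so δp = 127.
Q = p − b + d: δQ = √(δp² + δb² + δd²) = √(16200 + 2630 + 10800) = 172
Q = 6388.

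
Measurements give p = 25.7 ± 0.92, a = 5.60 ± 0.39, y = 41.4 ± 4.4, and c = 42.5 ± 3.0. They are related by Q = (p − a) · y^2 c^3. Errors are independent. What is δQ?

8.04e+08

Let u = p − a = 20.1. δu = √(δp² + δa²) = √(0.846 + 0.152) = 0.999, so δu/u = 0.0497.
Q is then a monomial in u, y, c:
δQ/Q = √((δu/u)² + (2·δy/y)² + (3·δc/c)²) = √(0.00247 + 0.0452 + 0.0448) = 0.304
Q = 2.64e+09, so δQ = 0.304 × 2.64e+09 = 8.04e+08.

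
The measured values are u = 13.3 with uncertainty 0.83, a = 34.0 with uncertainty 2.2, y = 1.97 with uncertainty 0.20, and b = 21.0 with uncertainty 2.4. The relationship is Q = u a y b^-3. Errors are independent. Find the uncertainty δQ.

Relative error in a monomial: (δQ/Q)² = Σ (nᵢ · δxᵢ/xᵢ)².
  (1·δu/u)² = (1×0.0624)² = 0.00389;  (1·δa/a)² = (1×0.0647)² = 0.00419;  (1·δy/y)² = (1×0.102)² = 0.0103;  (-3·δb/b)² = (-3×0.114)² = 0.118
δQ/Q = √(0.136) = 0.369
Q = 0.0962, so δQ = 0.369 × 0.0962 = 0.0355.

0.0355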